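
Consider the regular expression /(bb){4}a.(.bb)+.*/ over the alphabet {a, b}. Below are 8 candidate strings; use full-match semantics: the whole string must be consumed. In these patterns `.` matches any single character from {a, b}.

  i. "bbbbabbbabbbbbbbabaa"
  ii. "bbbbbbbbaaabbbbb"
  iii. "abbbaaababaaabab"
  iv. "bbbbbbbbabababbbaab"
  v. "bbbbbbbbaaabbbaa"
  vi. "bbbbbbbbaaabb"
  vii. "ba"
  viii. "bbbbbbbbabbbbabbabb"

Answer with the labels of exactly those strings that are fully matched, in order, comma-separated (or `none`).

ii, v, vi, viii

i → no match
ii → match
iii → no match — must start with "bb"
iv → no match
v → match
vi → match
vii. "ba" → no match — must start with "bb"
viii → match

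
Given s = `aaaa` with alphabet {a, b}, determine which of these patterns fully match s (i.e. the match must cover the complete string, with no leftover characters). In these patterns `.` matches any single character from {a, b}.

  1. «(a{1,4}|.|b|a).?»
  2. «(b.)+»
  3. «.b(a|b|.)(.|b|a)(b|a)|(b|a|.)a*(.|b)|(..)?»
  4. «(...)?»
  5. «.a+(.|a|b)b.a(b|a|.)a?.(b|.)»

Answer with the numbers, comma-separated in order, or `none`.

1 → match
2 → no match — must start with `b`
3 → match
4 → no match
5 → no match

1, 3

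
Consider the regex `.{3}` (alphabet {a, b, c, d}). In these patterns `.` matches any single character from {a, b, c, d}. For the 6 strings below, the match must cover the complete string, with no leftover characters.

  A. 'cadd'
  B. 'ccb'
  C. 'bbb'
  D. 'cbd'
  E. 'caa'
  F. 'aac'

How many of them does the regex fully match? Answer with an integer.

A → no match
B → match
C → match
D → match
E → match
F → match
Total matched: 5

5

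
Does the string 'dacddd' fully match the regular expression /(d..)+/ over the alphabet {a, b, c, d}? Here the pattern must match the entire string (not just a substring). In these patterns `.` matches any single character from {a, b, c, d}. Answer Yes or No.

Yes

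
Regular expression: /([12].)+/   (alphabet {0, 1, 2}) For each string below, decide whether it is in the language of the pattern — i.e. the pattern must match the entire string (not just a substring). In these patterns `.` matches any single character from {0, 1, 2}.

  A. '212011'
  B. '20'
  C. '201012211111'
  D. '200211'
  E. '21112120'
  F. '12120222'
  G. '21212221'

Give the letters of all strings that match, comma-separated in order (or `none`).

A, B, C, E, G

A → match
B → match
C → match
D → no match
E → match
F → no match
G → match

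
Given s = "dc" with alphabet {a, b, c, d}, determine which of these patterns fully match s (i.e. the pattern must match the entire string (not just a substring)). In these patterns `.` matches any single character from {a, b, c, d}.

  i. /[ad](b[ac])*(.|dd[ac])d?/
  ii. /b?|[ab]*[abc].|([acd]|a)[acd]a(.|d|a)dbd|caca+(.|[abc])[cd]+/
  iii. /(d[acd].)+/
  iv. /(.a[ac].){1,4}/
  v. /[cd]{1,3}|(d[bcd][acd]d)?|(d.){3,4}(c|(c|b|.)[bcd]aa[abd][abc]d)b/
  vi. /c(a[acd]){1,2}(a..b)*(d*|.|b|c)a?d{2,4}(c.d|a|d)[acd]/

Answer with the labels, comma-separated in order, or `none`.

i → match
ii → no match
iii → no match
iv → no match
v → match
vi → no match — must start with "ca"

i, v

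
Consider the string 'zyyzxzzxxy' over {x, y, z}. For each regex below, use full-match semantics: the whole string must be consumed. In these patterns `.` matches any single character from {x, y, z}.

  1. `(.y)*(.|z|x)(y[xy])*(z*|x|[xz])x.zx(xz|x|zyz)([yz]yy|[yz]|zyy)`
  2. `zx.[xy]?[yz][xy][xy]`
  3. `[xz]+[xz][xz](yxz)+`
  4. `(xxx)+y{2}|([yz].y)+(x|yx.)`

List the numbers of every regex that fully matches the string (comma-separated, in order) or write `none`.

1

1 → match
2 → no match — must start with 'zx'
3 → no match — must end with 'yxz'
4 → no match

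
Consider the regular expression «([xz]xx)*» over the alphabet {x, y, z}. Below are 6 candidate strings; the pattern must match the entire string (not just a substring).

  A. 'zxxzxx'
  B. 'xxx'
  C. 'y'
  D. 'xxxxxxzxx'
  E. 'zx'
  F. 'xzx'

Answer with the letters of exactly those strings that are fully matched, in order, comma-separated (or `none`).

A → match
B → match
C → no match
D → match
E → no match
F → no match

A, B, D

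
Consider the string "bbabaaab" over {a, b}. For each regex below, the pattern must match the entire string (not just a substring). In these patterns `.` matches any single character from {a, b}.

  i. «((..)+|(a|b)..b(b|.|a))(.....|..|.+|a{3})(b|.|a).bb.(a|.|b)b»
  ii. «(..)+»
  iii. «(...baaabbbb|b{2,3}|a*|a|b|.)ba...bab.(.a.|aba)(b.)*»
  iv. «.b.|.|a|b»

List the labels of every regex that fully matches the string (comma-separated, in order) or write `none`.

ii

i → no match
ii → match
iii → no match
iv → no match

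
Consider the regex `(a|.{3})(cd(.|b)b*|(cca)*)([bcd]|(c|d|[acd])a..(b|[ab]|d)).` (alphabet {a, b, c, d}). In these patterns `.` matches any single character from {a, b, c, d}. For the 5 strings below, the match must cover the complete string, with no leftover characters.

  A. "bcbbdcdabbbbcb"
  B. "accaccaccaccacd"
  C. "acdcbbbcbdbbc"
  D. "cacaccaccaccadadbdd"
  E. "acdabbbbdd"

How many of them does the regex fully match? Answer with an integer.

2

A → no match
B → match
C → no match
D → no match
E → match
Total matched: 2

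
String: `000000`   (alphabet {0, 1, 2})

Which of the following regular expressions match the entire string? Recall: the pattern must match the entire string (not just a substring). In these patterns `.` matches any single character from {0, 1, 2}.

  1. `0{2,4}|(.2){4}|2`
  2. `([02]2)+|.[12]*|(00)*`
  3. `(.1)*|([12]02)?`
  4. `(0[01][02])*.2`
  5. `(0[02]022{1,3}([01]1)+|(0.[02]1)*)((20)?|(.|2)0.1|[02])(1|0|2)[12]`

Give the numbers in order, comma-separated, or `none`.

2

1 → no match
2 → match
3 → no match
4 → no match — must end with `2`
5 → no match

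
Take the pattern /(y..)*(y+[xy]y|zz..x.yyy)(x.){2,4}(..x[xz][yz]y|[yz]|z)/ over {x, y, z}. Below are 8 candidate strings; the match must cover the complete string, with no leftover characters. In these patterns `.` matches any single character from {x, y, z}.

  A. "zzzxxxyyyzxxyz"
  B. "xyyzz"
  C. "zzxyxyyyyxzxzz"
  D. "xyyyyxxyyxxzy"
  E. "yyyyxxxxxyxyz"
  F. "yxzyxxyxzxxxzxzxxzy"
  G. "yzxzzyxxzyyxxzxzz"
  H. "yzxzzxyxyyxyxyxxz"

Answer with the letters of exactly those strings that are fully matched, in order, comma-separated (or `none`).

A → no match
B. "xyyzz" → no match
C → match
D → no match
E → match
F → no match
G → no match
H → no match

C, E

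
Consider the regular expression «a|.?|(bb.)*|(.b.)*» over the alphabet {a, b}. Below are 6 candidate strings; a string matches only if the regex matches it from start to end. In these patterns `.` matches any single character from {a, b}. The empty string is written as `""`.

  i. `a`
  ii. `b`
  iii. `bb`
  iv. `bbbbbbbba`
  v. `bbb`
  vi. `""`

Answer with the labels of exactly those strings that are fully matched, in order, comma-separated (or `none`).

i, ii, iv, v, vi

i. `a` → match
ii. `b` → match
iii. `bb` → no match
iv. `bbbbbbbba` → match
v. `bbb` → match
vi. `""` → match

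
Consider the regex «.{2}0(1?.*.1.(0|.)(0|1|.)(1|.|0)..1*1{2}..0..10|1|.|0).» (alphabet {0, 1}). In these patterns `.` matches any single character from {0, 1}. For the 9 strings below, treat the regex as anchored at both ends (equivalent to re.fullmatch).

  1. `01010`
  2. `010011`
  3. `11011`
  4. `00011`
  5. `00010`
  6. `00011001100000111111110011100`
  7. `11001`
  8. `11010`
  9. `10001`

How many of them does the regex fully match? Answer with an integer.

8

1 → match
2 → no match
3 → match
4 → match
5 → match
6 → match
7 → match
8 → match
9 → match
Total matched: 8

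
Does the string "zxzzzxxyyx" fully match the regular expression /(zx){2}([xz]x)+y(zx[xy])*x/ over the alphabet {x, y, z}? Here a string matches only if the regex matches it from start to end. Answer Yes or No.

No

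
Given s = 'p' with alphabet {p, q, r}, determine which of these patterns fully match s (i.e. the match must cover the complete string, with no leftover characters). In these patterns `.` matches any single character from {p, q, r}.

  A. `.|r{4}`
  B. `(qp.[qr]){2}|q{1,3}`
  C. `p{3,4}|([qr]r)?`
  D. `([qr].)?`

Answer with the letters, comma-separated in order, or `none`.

A → match
B → no match
C → no match
D → no match

A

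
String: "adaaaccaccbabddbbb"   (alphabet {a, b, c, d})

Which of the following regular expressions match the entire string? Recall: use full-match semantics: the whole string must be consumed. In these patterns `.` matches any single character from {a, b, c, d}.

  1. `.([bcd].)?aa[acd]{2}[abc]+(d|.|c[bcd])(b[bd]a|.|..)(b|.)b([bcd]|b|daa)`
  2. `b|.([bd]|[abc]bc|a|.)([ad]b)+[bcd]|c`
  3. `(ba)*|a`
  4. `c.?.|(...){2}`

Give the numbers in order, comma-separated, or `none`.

1

1 → match
2 → no match
3 → no match
4 → no match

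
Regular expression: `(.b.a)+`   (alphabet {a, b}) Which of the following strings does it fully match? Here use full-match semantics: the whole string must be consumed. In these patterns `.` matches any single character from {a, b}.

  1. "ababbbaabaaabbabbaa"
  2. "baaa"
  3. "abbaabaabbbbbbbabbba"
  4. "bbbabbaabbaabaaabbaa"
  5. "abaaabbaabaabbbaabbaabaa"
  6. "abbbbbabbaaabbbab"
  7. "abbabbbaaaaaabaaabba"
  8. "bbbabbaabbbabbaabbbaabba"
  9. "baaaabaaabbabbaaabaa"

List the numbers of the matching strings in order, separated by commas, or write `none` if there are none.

5, 8

1 → no match
2 → no match
3 → no match
4 → no match
5 → match
6 → no match — must end with "a"
7 → no match
8 → match
9 → no match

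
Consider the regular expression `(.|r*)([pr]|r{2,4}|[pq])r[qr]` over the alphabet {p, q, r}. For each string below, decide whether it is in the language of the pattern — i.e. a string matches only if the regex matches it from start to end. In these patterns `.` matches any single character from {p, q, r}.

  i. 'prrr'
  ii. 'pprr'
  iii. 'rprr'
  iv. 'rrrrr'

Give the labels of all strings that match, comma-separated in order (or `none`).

i → match
ii → match
iii → match
iv → match

i, ii, iii, iv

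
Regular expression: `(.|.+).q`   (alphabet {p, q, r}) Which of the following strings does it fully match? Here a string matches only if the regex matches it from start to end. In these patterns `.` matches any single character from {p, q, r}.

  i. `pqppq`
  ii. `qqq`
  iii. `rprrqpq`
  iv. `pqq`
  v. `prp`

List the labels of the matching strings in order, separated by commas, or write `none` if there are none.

i, ii, iii, iv

i → match
ii → match
iii → match
iv → match
v → no match — must end with `q`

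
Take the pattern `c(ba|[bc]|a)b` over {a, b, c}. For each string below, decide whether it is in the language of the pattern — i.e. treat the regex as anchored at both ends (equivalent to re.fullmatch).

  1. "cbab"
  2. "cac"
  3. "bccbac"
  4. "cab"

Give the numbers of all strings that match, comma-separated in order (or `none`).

1, 4

1 → match
2 → no match — must end with "b"
3 → no match — must start with "c"
4 → match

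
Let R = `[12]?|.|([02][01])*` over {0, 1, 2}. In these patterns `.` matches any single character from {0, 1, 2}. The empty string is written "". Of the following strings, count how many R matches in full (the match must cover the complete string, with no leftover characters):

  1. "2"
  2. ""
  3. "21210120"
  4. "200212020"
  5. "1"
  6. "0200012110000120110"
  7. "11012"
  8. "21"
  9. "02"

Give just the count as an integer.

1. "2" → match
2. "" → match
3. "21210120" → match
4. "200212020" → no match
5. "1" → match
6 → no match
7. "11012" → no match
8. "21" → match
9. "02" → no match
Total matched: 5

5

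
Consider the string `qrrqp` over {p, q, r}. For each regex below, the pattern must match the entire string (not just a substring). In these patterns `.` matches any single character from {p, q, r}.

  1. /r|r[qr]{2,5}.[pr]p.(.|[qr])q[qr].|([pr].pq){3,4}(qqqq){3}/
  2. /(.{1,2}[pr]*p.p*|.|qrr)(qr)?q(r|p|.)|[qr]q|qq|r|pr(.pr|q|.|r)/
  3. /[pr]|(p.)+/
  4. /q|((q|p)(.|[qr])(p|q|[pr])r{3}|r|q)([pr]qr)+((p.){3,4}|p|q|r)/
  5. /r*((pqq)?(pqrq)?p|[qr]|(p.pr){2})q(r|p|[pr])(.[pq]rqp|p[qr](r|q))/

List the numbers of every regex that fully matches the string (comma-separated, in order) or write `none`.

2

1 → no match
2 → match
3 → no match
4 → no match
5 → no match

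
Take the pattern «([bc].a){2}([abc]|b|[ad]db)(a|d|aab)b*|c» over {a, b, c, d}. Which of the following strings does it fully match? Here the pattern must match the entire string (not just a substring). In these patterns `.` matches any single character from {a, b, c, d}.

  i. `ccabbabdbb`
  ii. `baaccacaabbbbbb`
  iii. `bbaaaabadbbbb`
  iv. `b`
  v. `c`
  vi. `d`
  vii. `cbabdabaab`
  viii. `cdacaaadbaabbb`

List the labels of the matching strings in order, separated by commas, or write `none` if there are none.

i, ii, v, vii, viii

i → match
ii → match
iii → no match
iv → no match
v → match
vi → no match
vii → match
viii → match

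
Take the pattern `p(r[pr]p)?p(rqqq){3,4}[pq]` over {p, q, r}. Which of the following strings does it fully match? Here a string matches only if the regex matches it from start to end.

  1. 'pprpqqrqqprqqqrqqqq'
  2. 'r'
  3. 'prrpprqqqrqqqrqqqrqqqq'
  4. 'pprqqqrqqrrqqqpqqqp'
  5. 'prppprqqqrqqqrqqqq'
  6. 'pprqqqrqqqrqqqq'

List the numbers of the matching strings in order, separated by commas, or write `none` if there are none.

1 → no match
2 → no match — must start with 'p'
3 → match
4 → no match
5 → match
6 → match

3, 5, 6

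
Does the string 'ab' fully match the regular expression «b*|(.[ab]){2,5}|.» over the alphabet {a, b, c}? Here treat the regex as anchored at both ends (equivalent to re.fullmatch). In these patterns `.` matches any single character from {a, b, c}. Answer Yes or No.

No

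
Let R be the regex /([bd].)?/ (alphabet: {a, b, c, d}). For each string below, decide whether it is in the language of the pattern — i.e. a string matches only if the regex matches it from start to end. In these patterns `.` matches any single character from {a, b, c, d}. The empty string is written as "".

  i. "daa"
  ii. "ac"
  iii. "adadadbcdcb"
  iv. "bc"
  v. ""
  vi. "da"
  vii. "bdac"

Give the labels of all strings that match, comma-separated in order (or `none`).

i. "daa" → no match
ii. "ac" → no match
iii. "adadadbcdcb" → no match
iv. "bc" → match
v. "" → match
vi. "da" → match
vii. "bdac" → no match

iv, v, vi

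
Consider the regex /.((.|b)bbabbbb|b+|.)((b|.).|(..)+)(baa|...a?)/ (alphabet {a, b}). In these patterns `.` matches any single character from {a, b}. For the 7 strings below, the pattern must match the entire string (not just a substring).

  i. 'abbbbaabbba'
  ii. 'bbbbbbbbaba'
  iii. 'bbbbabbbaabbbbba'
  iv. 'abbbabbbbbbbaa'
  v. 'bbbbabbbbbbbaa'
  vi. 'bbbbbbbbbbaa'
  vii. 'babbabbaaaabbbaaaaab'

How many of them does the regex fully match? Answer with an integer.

i → match
ii → match
iii → match
iv → match
v → match
vi → match
vii → no match
Total matched: 6

6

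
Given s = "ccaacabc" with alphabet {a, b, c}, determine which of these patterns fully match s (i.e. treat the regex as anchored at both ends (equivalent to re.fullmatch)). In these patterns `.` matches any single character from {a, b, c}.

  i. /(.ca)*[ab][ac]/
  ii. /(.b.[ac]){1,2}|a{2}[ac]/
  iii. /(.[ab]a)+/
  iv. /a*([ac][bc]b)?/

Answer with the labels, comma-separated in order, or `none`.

i → match
ii → no match
iii → no match — must end with "a"
iv → no match

i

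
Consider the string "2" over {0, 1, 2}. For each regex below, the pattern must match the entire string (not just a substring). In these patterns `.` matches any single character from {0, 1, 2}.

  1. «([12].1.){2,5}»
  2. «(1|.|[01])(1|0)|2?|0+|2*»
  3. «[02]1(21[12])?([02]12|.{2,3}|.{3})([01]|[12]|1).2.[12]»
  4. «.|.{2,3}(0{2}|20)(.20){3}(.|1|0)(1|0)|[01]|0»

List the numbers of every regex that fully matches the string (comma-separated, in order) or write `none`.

2, 4

1 → no match
2 → match
3 → no match
4 → match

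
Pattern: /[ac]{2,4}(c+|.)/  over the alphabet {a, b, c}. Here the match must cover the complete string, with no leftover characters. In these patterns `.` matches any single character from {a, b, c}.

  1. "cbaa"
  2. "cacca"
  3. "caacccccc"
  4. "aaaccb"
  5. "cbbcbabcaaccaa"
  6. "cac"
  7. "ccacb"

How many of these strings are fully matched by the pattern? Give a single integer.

1 → no match
2 → match
3 → match
4 → no match
5 → no match
6 → match
7 → match
Total matched: 4

4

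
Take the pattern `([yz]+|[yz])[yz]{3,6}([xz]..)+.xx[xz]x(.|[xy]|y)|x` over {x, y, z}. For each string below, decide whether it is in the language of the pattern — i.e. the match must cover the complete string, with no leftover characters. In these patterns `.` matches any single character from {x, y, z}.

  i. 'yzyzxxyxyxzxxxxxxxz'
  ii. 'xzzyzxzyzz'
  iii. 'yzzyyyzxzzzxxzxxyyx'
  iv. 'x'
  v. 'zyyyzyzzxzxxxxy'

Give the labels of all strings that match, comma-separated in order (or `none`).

i → match
ii → no match
iii → no match
iv → match
v → match

i, iv, v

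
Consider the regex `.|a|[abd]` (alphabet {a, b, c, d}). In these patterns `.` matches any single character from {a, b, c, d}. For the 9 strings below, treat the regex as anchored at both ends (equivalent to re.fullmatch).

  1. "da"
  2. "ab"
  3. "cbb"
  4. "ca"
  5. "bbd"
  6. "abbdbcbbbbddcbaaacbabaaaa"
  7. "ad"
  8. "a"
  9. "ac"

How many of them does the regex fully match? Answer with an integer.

1 → no match
2 → no match
3 → no match
4 → no match
5 → no match
6 → no match
7 → no match
8 → match
9 → no match
Total matched: 1

1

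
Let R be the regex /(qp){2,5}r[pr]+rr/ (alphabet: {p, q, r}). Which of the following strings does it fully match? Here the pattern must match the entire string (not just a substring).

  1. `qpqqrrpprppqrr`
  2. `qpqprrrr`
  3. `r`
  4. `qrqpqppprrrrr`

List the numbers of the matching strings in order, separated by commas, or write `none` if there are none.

2

1 → no match
2 → match
3 → no match — must start with `qp`
4 → no match — must start with `qp`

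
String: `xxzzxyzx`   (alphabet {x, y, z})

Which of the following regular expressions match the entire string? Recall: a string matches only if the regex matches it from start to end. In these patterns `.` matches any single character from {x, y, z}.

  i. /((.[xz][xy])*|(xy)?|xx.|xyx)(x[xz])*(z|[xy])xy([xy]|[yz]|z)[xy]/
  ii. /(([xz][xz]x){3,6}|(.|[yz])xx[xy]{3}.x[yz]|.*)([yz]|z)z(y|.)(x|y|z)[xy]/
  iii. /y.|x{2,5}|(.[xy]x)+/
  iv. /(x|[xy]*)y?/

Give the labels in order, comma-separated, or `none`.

i → match
ii → no match
iii → no match
iv → no match

i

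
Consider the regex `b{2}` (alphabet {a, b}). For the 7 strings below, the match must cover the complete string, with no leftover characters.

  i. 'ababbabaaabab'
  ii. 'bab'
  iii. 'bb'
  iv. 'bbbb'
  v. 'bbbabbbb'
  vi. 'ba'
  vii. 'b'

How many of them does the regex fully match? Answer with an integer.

1

i → no match — must start with 'b'
ii → no match
iii → match
iv → no match
v → no match
vi → no match — must end with 'b'
vii → no match
Total matched: 1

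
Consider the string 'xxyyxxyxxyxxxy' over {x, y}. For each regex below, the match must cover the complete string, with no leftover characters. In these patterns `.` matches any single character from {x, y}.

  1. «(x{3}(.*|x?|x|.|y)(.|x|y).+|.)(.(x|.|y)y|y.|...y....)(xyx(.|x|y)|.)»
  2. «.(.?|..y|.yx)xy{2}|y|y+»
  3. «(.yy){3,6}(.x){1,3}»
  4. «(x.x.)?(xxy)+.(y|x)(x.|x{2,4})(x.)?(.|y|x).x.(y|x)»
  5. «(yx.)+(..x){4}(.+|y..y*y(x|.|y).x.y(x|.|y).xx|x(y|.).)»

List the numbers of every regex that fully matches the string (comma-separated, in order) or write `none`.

1 → no match
2 → no match
3 → no match — must end with 'x'
4 → match
5 → no match — must start with 'yx'

4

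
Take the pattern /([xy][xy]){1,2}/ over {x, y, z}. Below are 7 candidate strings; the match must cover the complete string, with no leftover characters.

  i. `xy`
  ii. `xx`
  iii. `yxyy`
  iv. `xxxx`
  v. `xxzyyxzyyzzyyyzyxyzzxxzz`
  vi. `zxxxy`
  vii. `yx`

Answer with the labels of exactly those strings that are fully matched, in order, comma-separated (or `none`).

i → match
ii → match
iii → match
iv → match
v → no match
vi → no match
vii → match

i, ii, iii, iv, vii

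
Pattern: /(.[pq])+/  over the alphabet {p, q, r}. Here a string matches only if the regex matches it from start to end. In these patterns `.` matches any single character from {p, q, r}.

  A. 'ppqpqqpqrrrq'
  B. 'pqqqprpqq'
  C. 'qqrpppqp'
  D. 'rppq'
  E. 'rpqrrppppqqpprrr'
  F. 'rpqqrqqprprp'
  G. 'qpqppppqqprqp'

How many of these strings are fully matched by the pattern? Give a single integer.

3

A → no match
B → no match
C → match
D → match
E → no match
F → match
G → no match
Total matched: 3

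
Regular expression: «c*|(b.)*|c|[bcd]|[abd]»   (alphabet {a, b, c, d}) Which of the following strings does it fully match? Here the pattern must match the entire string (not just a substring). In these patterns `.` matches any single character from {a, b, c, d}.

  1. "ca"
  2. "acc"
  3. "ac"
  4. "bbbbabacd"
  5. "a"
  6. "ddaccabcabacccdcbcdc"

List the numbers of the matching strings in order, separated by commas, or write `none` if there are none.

1 → no match
2 → no match
3 → no match
4 → no match
5 → match
6 → no match

5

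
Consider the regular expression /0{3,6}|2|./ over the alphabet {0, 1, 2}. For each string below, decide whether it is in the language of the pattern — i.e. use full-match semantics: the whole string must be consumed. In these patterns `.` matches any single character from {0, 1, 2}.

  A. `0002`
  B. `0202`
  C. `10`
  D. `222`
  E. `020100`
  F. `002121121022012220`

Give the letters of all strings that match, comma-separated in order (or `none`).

A → no match
B → no match
C → no match
D → no match
E → no match
F → no match

none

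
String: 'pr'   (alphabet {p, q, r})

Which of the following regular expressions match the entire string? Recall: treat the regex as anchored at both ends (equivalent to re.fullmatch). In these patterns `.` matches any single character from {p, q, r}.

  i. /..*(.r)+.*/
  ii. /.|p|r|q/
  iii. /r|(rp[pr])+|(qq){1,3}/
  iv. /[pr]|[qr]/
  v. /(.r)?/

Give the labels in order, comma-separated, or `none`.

v

i → no match
ii → no match
iii → no match
iv → no match
v → match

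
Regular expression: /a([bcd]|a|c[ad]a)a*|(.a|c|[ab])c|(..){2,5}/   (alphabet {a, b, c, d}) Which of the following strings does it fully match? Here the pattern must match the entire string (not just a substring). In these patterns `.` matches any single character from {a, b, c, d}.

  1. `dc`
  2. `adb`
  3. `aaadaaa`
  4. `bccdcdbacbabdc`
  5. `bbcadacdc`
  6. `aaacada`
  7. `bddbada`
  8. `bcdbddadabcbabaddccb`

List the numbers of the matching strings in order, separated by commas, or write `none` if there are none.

1 → no match
2 → no match
3 → no match
4 → no match
5 → no match
6 → no match
7 → no match
8 → no match

none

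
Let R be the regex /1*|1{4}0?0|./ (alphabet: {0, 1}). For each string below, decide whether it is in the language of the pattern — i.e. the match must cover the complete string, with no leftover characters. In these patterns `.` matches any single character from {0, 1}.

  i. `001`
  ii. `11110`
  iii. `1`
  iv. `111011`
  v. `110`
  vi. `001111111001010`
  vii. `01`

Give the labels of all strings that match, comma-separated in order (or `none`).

ii, iii

i → no match
ii → match
iii → match
iv → no match
v → no match
vi → no match
vii → no match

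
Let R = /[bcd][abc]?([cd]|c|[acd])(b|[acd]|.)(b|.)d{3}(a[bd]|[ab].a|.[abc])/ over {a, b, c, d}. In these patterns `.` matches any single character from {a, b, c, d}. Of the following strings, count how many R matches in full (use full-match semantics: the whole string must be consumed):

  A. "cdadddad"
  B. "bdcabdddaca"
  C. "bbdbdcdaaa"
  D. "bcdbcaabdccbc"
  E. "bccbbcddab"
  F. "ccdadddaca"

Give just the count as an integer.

1

A → no match
B → no match
C → no match
D → no match
E → no match
F → match
Total matched: 1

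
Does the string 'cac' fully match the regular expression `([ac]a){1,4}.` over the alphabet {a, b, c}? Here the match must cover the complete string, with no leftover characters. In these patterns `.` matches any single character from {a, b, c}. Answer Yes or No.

Yes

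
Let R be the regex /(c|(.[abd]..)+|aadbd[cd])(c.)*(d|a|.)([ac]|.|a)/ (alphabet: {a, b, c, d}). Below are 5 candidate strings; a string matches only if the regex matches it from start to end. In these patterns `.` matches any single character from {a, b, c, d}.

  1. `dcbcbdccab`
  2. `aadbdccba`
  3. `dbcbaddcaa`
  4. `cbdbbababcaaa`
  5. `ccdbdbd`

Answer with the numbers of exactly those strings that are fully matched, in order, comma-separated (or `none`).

1 → no match
2 → no match
3 → match
4 → no match
5 → no match

3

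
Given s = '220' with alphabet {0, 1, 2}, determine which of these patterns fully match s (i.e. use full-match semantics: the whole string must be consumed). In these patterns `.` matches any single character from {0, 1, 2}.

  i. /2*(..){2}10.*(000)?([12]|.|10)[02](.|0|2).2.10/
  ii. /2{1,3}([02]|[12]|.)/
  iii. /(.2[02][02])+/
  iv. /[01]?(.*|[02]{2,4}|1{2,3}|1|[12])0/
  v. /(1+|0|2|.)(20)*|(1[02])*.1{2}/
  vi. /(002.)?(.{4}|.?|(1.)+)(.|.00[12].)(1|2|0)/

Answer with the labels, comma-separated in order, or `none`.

i → no match — must end with '10'
ii → match
iii → no match
iv → match
v → match
vi → match

ii, iv, v, vi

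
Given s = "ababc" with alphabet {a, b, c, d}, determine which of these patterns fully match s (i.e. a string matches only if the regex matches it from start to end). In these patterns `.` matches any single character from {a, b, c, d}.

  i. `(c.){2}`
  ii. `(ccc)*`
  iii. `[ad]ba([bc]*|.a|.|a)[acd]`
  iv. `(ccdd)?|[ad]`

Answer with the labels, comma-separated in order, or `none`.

iii

i → no match — must start with "c"
ii → no match
iii → match
iv → no match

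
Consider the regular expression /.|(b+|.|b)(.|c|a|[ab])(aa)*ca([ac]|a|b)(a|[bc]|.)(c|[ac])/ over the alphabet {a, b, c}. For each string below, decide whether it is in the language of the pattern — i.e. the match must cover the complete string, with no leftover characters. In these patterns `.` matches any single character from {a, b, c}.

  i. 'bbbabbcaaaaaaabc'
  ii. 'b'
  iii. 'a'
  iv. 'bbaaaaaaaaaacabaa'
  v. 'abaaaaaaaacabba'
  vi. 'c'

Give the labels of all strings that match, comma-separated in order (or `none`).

i → no match
ii → match
iii → match
iv → match
v → match
vi → match

ii, iii, iv, v, vi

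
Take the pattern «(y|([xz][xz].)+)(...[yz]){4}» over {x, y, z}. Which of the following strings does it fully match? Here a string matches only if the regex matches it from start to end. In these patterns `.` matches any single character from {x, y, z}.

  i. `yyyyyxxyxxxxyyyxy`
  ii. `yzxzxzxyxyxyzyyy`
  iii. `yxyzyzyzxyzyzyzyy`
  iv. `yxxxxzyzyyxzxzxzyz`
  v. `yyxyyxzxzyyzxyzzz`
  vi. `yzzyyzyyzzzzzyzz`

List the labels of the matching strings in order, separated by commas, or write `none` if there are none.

i → no match
ii → no match
iii → no match
iv → no match
v → no match
vi → no match

none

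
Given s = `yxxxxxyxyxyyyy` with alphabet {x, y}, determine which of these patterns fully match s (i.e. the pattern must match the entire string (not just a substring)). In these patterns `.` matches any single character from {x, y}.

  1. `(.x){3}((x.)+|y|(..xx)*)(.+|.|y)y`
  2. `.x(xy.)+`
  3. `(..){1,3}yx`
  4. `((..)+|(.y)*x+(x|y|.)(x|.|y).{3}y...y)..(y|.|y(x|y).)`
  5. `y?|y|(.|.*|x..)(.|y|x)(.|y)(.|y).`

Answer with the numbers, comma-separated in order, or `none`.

1 → match
2 → no match
3 → no match — must end with `yx`
4 → no match
5 → match

1, 5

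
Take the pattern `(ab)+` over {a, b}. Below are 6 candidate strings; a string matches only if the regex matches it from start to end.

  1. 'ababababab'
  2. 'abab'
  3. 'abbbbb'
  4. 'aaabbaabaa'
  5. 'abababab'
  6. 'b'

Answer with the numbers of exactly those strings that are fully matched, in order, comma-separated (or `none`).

1 → match
2 → match
3 → no match — must end with 'ab'
4 → no match — must start with 'ab'
5 → match
6 → no match — must start with 'ab'

1, 2, 5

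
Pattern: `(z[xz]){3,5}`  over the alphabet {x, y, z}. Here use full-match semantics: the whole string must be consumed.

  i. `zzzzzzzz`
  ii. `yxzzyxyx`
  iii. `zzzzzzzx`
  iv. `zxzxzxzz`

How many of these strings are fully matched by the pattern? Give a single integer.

3

i → match
ii → no match — must start with `z`
iii → match
iv → match
Total matched: 3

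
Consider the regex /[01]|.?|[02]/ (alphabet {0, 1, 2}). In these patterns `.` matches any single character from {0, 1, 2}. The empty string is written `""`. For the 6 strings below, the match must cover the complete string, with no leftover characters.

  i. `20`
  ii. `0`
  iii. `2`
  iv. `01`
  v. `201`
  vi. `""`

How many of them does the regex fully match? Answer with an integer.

3

i → no match
ii → match
iii → match
iv → no match
v → no match
vi → match
Total matched: 3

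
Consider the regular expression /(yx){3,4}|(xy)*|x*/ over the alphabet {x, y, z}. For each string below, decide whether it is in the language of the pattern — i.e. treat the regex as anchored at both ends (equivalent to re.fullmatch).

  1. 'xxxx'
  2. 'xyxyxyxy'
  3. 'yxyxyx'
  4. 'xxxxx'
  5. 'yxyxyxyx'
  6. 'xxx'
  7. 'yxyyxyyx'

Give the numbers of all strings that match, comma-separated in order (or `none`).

1. 'xxxx' → match
2. 'xyxyxyxy' → match
3. 'yxyxyx' → match
4. 'xxxxx' → match
5. 'yxyxyxyx' → match
6. 'xxx' → match
7. 'yxyyxyyx' → no match

1, 2, 3, 4, 5, 6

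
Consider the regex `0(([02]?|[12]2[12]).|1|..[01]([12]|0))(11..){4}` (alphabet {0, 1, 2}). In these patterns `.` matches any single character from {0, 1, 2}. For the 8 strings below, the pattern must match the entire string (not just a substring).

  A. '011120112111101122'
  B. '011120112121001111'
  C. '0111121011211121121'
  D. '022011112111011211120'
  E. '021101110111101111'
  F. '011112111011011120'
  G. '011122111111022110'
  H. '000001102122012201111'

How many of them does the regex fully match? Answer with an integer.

4

A → match
B → no match
C → no match
D → match
E → match
F → match
G → no match
H → no match
Total matched: 4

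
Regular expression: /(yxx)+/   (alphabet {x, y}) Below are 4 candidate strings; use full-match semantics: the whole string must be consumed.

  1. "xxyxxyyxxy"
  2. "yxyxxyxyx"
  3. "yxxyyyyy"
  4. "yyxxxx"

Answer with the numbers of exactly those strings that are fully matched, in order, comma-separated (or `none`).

1 → no match — must start with "yxx"
2 → no match — must start with "yxx"
3 → no match — must end with "yxx"
4 → no match — must start with "yxx"

none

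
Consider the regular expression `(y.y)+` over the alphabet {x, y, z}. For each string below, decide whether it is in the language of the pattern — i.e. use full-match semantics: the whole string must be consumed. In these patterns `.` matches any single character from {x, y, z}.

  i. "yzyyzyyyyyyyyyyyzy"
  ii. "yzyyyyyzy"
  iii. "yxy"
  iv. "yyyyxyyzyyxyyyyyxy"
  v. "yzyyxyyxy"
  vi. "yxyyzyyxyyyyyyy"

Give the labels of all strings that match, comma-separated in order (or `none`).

i → match
ii → match
iii → match
iv → match
v → match
vi → match

i, ii, iii, iv, v, vi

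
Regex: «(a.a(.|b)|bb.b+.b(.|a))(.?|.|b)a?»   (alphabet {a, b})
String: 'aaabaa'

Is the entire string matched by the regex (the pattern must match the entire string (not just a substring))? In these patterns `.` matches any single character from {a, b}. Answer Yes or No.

Yes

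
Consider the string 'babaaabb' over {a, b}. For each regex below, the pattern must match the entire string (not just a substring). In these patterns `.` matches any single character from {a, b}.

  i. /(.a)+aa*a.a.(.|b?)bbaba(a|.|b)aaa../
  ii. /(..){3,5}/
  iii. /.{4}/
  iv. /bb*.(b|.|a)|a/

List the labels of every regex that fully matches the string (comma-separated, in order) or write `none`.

ii

i → no match
ii → match
iii → no match
iv → no match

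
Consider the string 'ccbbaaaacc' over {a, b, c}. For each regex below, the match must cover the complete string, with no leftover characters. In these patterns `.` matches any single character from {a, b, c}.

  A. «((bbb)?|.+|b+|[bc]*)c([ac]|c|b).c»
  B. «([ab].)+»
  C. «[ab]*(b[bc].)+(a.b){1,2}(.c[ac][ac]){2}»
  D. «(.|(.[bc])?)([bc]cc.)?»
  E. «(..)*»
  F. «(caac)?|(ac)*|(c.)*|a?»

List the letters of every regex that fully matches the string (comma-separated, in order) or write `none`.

A → no match
B → no match
C → no match
D → no match
E → match
F → no match

E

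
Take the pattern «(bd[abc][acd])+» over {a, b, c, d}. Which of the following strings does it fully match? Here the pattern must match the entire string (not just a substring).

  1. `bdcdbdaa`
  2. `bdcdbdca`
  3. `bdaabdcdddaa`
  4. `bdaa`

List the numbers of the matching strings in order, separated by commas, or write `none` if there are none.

1 → match
2 → match
3 → no match
4 → match

1, 2, 4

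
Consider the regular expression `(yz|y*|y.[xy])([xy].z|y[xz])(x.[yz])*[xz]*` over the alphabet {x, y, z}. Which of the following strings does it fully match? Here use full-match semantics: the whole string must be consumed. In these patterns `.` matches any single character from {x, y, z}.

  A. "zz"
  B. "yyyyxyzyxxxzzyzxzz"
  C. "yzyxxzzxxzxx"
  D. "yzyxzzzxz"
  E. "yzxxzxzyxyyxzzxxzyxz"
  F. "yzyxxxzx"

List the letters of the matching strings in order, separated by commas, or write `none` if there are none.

A. "zz" → no match
B → no match
C. "yzyxxzzxxzxx" → match
D. "yzyxzzzxz" → match
E → no match
F. "yzyxxxzx" → match

C, D, F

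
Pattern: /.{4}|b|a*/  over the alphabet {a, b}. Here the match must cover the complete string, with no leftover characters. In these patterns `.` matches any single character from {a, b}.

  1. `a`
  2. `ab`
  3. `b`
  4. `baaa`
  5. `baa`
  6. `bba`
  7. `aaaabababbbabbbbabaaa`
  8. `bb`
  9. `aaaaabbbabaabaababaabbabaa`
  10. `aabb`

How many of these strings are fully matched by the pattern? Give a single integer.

4

1. `a` → match
2. `ab` → no match
3. `b` → match
4. `baaa` → match
5. `baa` → no match
6. `bba` → no match
7 → no match
8. `bb` → no match
9 → no match
10. `aabb` → match
Total matched: 4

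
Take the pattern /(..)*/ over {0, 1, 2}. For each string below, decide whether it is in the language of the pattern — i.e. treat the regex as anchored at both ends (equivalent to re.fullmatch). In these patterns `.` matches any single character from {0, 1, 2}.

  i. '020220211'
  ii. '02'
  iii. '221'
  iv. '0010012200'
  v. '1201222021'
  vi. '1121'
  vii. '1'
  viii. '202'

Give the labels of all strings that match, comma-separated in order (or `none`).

i → no match
ii → match
iii → no match
iv → match
v → match
vi → match
vii → no match
viii → no match

ii, iv, v, vi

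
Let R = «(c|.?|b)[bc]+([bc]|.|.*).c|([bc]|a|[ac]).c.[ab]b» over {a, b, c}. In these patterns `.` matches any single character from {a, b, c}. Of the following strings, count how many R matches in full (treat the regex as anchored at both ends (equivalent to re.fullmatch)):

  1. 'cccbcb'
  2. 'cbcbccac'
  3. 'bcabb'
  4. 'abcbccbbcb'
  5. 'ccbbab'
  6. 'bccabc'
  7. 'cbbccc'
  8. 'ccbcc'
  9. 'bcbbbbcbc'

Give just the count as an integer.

1 → no match
2 → match
3 → no match
4 → no match
5 → no match
6 → match
7 → match
8 → match
9 → match
Total matched: 5

5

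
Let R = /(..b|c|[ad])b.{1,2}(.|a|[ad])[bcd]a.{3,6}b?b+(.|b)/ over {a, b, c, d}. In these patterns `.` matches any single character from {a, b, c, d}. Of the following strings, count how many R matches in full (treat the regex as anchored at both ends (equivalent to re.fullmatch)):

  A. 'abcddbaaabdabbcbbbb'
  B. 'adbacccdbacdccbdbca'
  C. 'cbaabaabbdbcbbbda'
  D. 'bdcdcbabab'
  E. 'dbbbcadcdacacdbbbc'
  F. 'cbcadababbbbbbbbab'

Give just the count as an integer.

0

A → no match
B → no match
C → no match
D → no match
E → no match
F → no match
Total matched: 0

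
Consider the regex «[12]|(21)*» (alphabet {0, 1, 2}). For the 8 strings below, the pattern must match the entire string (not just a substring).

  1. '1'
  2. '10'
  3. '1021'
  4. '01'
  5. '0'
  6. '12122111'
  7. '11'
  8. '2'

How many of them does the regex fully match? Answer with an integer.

1 → match
2 → no match
3 → no match
4 → no match
5 → no match
6 → no match
7 → no match
8 → match
Total matched: 2

2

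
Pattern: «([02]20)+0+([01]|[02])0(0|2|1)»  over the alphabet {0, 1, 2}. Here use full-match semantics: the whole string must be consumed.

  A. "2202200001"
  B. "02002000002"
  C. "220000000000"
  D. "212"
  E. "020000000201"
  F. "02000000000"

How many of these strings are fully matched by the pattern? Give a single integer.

A → match
B → match
C → match
D → no match
E → match
F → match
Total matched: 5

5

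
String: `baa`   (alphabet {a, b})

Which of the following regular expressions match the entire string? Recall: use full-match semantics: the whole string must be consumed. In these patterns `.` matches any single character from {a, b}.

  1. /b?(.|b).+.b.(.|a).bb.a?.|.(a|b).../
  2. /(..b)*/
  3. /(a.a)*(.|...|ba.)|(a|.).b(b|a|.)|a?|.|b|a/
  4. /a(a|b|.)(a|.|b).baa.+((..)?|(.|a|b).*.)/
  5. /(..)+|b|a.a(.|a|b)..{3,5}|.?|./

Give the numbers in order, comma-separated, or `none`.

1 → no match
2 → no match
3 → match
4 → no match — must start with `a`
5 → no match

3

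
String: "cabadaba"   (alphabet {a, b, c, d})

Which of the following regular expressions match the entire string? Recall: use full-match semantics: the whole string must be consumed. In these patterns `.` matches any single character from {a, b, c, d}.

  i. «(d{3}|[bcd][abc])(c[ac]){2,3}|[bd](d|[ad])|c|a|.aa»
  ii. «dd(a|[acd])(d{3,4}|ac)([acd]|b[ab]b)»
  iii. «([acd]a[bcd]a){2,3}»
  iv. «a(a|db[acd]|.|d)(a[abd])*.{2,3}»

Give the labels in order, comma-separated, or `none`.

iii

i → no match
ii → no match — must start with "dd"
iii → match
iv → no match — must start with "a"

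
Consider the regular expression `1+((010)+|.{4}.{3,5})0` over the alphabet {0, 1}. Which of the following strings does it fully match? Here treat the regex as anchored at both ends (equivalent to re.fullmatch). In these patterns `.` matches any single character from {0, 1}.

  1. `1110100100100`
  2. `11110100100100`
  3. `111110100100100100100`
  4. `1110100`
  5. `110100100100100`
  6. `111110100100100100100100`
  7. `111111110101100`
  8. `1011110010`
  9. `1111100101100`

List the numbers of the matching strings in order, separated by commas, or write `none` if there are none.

1, 2, 3, 4, 5, 6, 7, 8, 9

1 → match
2 → match
3 → match
4 → match
5 → match
6 → match
7 → match
8 → match
9 → match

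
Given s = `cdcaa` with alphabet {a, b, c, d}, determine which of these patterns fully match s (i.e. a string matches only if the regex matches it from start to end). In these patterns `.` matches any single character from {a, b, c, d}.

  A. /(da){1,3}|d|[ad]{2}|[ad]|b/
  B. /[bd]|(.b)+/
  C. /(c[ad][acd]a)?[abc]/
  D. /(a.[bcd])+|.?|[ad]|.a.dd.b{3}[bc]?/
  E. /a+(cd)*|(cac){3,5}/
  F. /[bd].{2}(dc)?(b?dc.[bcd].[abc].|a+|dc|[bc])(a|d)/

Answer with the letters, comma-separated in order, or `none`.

A → no match
B → no match
C → match
D → no match
E → no match
F → no match

C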